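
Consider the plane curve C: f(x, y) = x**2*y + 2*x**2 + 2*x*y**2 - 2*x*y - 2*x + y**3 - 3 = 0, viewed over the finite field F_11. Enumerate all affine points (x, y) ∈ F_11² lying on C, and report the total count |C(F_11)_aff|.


Affine F_11-points: {(0, 9), (1, 2), (3, 3), (3, 10), (4, 2), (5, 8), (6, 3), (6, 8), (6, 10)}; count = 9.

For each of the 121 pairs (x, y) ∈ F_11², evaluate f(x, y) mod 11. Record the zeros.
  x = 0: [0↦8, 1↦9, 2↦5, 3↦2, 4↦6, 5↦1, 6↦4, 7↦10, 8↦3, 9↦0, 10↦7]  zeros at y ∈ {9}
  x = 1: [0↦8, 1↦10, 2↦0, 3↦6, 4↦1, 5↦2, 6↦4, 7↦2, 8↦2, 9↦10, 10↦10]  zeros at y ∈ {2}
  x = 2: [0↦1, 1↦6, 2↦3, 3↦9, 4↦8, 5↦6, 6↦9, 7↦1, 8↦10, 9↦9, 10↦4]  zeros at y ∈ ∅
  x = 3: [0↦9, 1↦8, 2↦3, 3↦0, 4↦5, 5↦2, 6↦8, 7↦7, 8↦5, 9↦8, 10↦0]  zeros at y ∈ {3, 10}
  x = 4: [0↦10, 1↦5, 2↦0, 3↦1, 4↦3, 5↦1, 6↦1, 7↦9, 8↦9, 9↦7, 10↦9]  zeros at y ∈ {2}
  x = 5: [0↦4, 1↦8, 2↦5, 3↦1, 4↦2, 5↦3, 6↦10, 7↦7, 8↦0, 9↦6, 10↦9]  zeros at y ∈ {8}
  x = 6: [0↦2, 1↦6, 2↦7, 3↦0, 4↦2, 5↦8, 6↦2, 7↦1, 8↦0, 9↦5, 10↦0]  zeros at y ∈ {3, 8, 10}
  x = 7: [0↦4, 1↦10, 2↦6, 3↦9, 4↦3, 5↦5, 6↦10, 7↦2, 8↦9, 9↦4, 10↦4]  zeros at y ∈ ∅
  x = 8: [0↦10, 1↦9, 2↦2, 3↦6, 4↦5, 5↦5, 6↦1, 7↦10, 8↦5, 9↦3, 10↦10]  zeros at y ∈ ∅
  x = 9: [0↦9, 1↦3, 2↦6, 3↦2, 4↦8, 5↦8, 6↦8, 7↦3, 8↦10, 9↦2, 10↦7]  zeros at y ∈ ∅
  x = 10: [0↦1, 1↦3, 2↦7, 3↦8, 4↦1, 5↦3, 6↦9, 7↦3, 8↦2, 9↦1, 10↦6]  zeros at y ∈ ∅
Collecting zeros: affine points = {(0, 9), (1, 2), (3, 3), (3, 10), (4, 2), (5, 8), (6, 3), (6, 8), (6, 10)}.
Total count |C(F_11)_aff| = 9.


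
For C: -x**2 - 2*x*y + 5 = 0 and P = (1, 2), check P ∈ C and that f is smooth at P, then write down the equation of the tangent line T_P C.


Tangent line at P: -6*x - 2*y + 10 = 0.

Step 1: f(1, 2) = 0, so P lies on C.
Step 2: partial derivatives
  f_x(x, y) = -2*x - 2*y, f_y(x, y) = -2*x.
  f_x(P) = -6, f_y(P) = -2 (gradient nonzero, so P is smooth).
Step 3: tangent line at P: -6·(x − 1) + -2·(y − 2) = 0.
Expanding: -6*x - 2*y + 10 = 0.


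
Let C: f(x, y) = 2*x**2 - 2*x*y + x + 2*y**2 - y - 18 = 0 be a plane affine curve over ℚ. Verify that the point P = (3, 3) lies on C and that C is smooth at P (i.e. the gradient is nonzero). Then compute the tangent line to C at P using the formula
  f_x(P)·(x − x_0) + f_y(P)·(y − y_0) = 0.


Tangent line at P: 7*x + 5*y - 36 = 0.

Step 1: f(3, 3) = 0, so P lies on C.
Step 2: partial derivatives
  f_x(x, y) = 4*x - 2*y + 1, f_y(x, y) = -2*x + 4*y - 1.
  f_x(P) = 7, f_y(P) = 5 (gradient nonzero, so P is smooth).
Step 3: tangent line at P: 7·(x − 3) + 5·(y − 3) = 0.
Expanding: 7*x + 5*y - 36 = 0.


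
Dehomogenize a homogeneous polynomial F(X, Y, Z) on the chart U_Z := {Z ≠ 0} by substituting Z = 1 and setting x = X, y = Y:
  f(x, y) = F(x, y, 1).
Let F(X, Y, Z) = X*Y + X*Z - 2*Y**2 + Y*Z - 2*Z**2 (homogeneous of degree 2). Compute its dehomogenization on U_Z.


f(x, y) = x*y + x - 2*y**2 + y - 2

On U_Z we set Z = 1. Each monomial c·X^i·Y^j·Z^k in F becomes c·x^i·y^j·1^k = c·x^i·y^j.
Substituting Z = 1: F(X, Y, 1) = x*y + x - 2*y**2 + y - 2.
Note: deg(f) ≤ deg(F) = 2; strict inequality happens when F is divisible by Z (lost terms).


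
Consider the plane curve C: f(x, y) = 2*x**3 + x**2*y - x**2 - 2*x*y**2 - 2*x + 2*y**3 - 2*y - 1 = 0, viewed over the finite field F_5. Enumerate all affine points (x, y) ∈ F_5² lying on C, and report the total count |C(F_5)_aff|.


Affine F_5-points: {(1, 4), (4, 2)}; count = 2.

For each of the 25 pairs (x, y) ∈ F_5², evaluate f(x, y) mod 5. Record the zeros.
  x = 0: [0↦4, 1↦4, 2↦1, 3↦2, 4↦4]  zeros at y ∈ ∅
  x = 1: [0↦3, 1↦2, 2↦4, 3↦1, 4↦0]  zeros at y ∈ {4}
  x = 2: [0↦2, 1↦2, 2↦1, 3↦1, 4↦4]  zeros at y ∈ ∅
  x = 3: [0↦3, 1↦1, 2↦4, 3↦4, 4↦3]  zeros at y ∈ ∅
  x = 4: [0↦3, 1↦1, 2↦0, 3↦2, 4↦4]  zeros at y ∈ {2}
Collecting zeros: affine points = {(1, 4), (4, 2)}.
Total count |C(F_5)_aff| = 2.


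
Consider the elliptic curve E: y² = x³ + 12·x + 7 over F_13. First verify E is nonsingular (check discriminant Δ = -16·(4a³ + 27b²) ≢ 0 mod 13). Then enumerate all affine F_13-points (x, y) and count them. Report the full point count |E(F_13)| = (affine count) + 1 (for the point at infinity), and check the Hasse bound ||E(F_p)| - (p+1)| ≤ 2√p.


Affine points = {(2, 0), (5, 6), (5, 7), (6, 3), (6, 10), (8, 2), (8, 11), (9, 5), (9, 8), (10, 3), (10, 10), (11, 1), (11, 12)}; affine count = 13; |E(F_13)| = 14.

Discriminant check: Δ ∝ 4a³ + 27b² = 4·12³ + 27·7² = 4·1728 + 27·49 ≡ 6 (mod 13). Nonzero ⇒ E is nonsingular.
For each x ∈ F_13, compute rhs = x³ + 12·x + 7 mod 13, then count y ∈ F_13 with y² ≡ rhs.
  x = 0: rhs = 7, matching y values: none (0 points).
  x = 1: rhs = 7, matching y values: none (0 points).
  x = 2: rhs = 0, matching y values: 0 (1 points).
  x = 3: rhs = 5, matching y values: none (0 points).
  x = 4: rhs = 2, matching y values: none (0 points).
  x = 5: rhs = 10, matching y values: 6, 7 (2 points).
  x = 6: rhs = 9, matching y values: 3, 10 (2 points).
  x = 7: rhs = 5, matching y values: none (0 points).
  x = 8: rhs = 4, matching y values: 2, 11 (2 points).
  x = 9: rhs = 12, matching y values: 5, 8 (2 points).
  x = 10: rhs = 9, matching y values: 3, 10 (2 points).
  x = 11: rhs = 1, matching y values: 1, 12 (2 points).
  x = 12: rhs = 7, matching y values: none (0 points).
Total affine count: 13.
Full point count |E(F_13)| = 13 + 1 = 14.
Hasse bound: |14 − (13+1)| = |0| = 0 ≤ 2√13 ≈ 7.2111 ✓.


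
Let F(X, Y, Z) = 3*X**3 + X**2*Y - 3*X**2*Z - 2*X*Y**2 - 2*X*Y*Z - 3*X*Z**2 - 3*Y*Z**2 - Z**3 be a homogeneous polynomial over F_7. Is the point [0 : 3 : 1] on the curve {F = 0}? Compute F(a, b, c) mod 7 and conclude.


F(0,3,1) ≡ 4 (mod 7); P is NOT on the curve.

Evaluate F(0, 3, 1) term-by-term (mod 7).
  3*X**3 ↦ 3·0·1·1 = 0
  X**2*Y ↦ 1·0·3·1 = 0
  -3*X**2*Z ↦ -3·0·1·1 = 0
  -2*X*Y**2 ↦ -2·0·9·1 = 0
  -2*X*Y*Z ↦ -2·0·3·1 = 0
  -3*X*Z**2 ↦ -3·0·1·1 = 0
  -3*Y*Z**2 ↦ -3·1·3·1 = -9
  -Z**3 ↦ -1·1·1·1 = -1
Sum: F(0, 3, 1) = (0) + (0) + (0) + (0) + (0) + (0) + (-9) + (-1) = -10.
Reducing mod 7: -10 ≡ 4 (mod 7).
Since F(a, b, c) ≡ 4 ≠ 0 (mod 7), P does NOT lie on the curve.


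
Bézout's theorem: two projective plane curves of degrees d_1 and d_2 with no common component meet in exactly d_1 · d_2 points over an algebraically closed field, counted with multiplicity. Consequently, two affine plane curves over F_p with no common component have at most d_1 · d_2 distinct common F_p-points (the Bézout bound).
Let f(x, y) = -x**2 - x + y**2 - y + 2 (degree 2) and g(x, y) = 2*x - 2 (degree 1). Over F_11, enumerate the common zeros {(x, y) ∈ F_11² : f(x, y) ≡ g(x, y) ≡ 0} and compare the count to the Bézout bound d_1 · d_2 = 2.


Common zeros: {(1, 0), (1, 1)}; count = 2; Bézout bound = 2.

deg(f) = 2, deg(g) = 1, so Bézout bound = 2.
Scan x ∈ F_11. For each x, list the y ∈ F_11 with f(x, y) ≡ 0 and those with g(x, y) ≡ 0 (mod 11); the common zeros in that column are the intersection.
  x = 0: f ≡ 0 at y ∈ {5, 7}; g ≡ 0 at y ∈ ∅; common: ∅.
  x = 1: f ≡ 0 at y ∈ {0, 1}; g ≡ 0 at y ∈ {0, 1, 2, 3, 4, 5, 6, 7, 8, 9, 10}; common: {0, 1}.
  x = 2: f ≡ 0 at y ∈ ∅; g ≡ 0 at y ∈ ∅; common: ∅.
  x = 3: f ≡ 0 at y ∈ ∅; g ≡ 0 at y ∈ ∅; common: ∅.
  x = 4: f ≡ 0 at y ∈ ∅; g ≡ 0 at y ∈ ∅; common: ∅.
  x = 5: f ≡ 0 at y ∈ {3, 9}; g ≡ 0 at y ∈ ∅; common: ∅.
  x = 6: f ≡ 0 at y ∈ ∅; g ≡ 0 at y ∈ ∅; common: ∅.
  x = 7: f ≡ 0 at y ∈ ∅; g ≡ 0 at y ∈ ∅; common: ∅.
  x = 8: f ≡ 0 at y ∈ ∅; g ≡ 0 at y ∈ ∅; common: ∅.
  x = 9: f ≡ 0 at y ∈ {0, 1}; g ≡ 0 at y ∈ ∅; common: ∅.
  x = 10: f ≡ 0 at y ∈ {5, 7}; g ≡ 0 at y ∈ ∅; common: ∅.
Collecting: common zeros = {(1, 0), (1, 1)}, so the count is 2.
Comparison with the Bézout bound: 2 ≤ 2 = deg(f)·deg(g), as expected for curves with no common component (the bound is attained).


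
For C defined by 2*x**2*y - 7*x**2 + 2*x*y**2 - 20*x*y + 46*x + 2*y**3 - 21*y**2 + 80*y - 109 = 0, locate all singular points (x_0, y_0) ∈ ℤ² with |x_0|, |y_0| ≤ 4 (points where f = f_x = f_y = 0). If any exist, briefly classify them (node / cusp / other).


Singular points: {(2, 3)}; classification: node.

Compute partial derivatives:
  f_x = 4*x*y - 14*x + 2*y**2 - 20*y + 46.
  f_y = 2*x**2 + 4*x*y - 20*x + 6*y**2 - 42*y + 80.
Scan x_0 ∈ {−4, ..., 4}. For each x_0, f_y(x_0, y) is a polynomial in y; find its integer roots y ∈ {−4, ..., 4}, then test f_x and f at those candidates.
  x = -4: f_y(-4, y) = 6*y**2 - 58*y + 192; no integer root y with |y| ≤ 4.
  x = -3: f_y(-3, y) = 6*y**2 - 54*y + 158; no integer root y with |y| ≤ 4.
  x = -2: f_y(-2, y) = 6*y**2 - 50*y + 128; no integer root y with |y| ≤ 4.
  x = -1: f_y(-1, y) = 6*y**2 - 46*y + 102; no integer root y with |y| ≤ 4.
  x = 0: f_y(0, y) = 6*y**2 - 42*y + 80; no integer root y with |y| ≤ 4.
  x = 1: f_y(1, y) = 6*y**2 - 38*y + 62; no integer root y with |y| ≤ 4.
  x = 2: f_y(2, y) = 6*y**2 - 34*y + 48; vanishes at y ∈ {3}. (2, 3): f_x = 0, f = 0 — SINGULAR.
  x = 3: f_y(3, y) = 6*y**2 - 30*y + 38; no integer root y with |y| ≤ 4.
  x = 4: f_y(4, y) = 6*y**2 - 26*y + 32; no integer root y with |y| ≤ 4.
Only singular point on the grid: (2, 3).
Classify: substitute x = 2 + u, y = 3 + v and expand: f = 2*u**2*v - u**2 + 2*u*v**2 + 2*v**3 + v**2.
No constant or linear terms (consistent with a singular point). Quadratic part: -u**2 + v**2. Cubic part: 2*u**2*v + 2*u*v**2 + 2*v**3.
The quadratic part v**2 - u**2 = (v − u)(v + u) splits into two distinct linear factors, so there are two distinct tangent lines y − 3 = ±(x − 2) — this is a node (ordinary double point).
Classification: node.


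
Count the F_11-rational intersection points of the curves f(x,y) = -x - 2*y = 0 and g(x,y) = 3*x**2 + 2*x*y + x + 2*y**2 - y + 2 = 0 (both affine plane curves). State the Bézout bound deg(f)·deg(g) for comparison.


Common zeros: ∅; count = 0; Bézout bound = 2.

deg(f) = 1, deg(g) = 2, so Bézout bound = 2.
Scan x ∈ F_11. For each x, list the y ∈ F_11 with f(x, y) ≡ 0 and those with g(x, y) ≡ 0 (mod 11); the common zeros in that column are the intersection.
  x = 0: f ≡ 0 at y ∈ {0}; g ≡ 0 at y ∈ ∅; common: ∅.
  x = 1: f ≡ 0 at y ∈ {5}; g ≡ 0 at y ∈ ∅; common: ∅.
  x = 2: f ≡ 0 at y ∈ {10}; g ≡ 0 at y ∈ ∅; common: ∅.
  x = 3: f ≡ 0 at y ∈ {4}; g ≡ 0 at y ∈ {7}; common: ∅.
  x = 4: f ≡ 0 at y ∈ {9}; g ≡ 0 at y ∈ ∅; common: ∅.
  x = 5: f ≡ 0 at y ∈ {3}; g ≡ 0 at y ∈ ∅; common: ∅.
  x = 6: f ≡ 0 at y ∈ {8}; g ≡ 0 at y ∈ ∅; common: ∅.
  x = 7: f ≡ 0 at y ∈ {2}; g ≡ 0 at y ∈ ∅; common: ∅.
  x = 8: f ≡ 0 at y ∈ {7}; g ≡ 0 at y ∈ ∅; common: ∅.
  x = 9: f ≡ 0 at y ∈ {1}; g ≡ 0 at y ∈ ∅; common: ∅.
  x = 10: f ≡ 0 at y ∈ {6}; g ≡ 0 at y ∈ ∅; common: ∅.
Collecting: common zeros = ∅, so the count is 0.
Comparison with the Bézout bound: 0 ≤ 2 = deg(f)·deg(g), as expected for curves with no common component (the affine F_11-count falls short of the bound because intersections may lie at infinity, over extension fields, or carry multiplicity).


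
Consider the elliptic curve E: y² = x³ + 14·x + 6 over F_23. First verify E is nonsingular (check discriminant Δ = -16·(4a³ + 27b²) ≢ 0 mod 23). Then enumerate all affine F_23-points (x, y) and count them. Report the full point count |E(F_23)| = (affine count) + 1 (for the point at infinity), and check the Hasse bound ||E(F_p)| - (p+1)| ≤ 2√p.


Affine points = {(0, 11), (0, 12), (3, 11), (3, 12), (8, 3), (8, 20), (12, 4), (12, 19), (13, 4), (13, 19), (14, 5), (14, 18), (15, 7), (15, 16), (16, 5), (16, 18), (18, 8), (18, 15), (19, 1), (19, 22), (20, 11), (20, 12), (21, 4), (21, 19)}; affine count = 24; |E(F_23)| = 25.

Discriminant check: Δ ∝ 4a³ + 27b² = 4·14³ + 27·6² = 4·2744 + 27·36 ≡ 11 (mod 23). Nonzero ⇒ E is nonsingular.
For each x ∈ F_23, compute rhs = x³ + 14·x + 6 mod 23, then count y ∈ F_23 with y² ≡ rhs.
  x = 0: rhs = 6, matching y values: 11, 12 (2 points).
  x = 1: rhs = 21, matching y values: none (0 points).
  x = 2: rhs = 19, matching y values: none (0 points).
  x = 3: rhs = 6, matching y values: 11, 12 (2 points).
  x = 4: rhs = 11, matching y values: none (0 points).
  x = 5: rhs = 17, matching y values: none (0 points).
  x = 6: rhs = 7, matching y values: none (0 points).
  x = 7: rhs = 10, matching y values: none (0 points).
  x = 8: rhs = 9, matching y values: 3, 20 (2 points).
  x = 9: rhs = 10, matching y values: none (0 points).
  x = 10: rhs = 19, matching y values: none (0 points).
  x = 11: rhs = 19, matching y values: none (0 points).
  x = 12: rhs = 16, matching y values: 4, 19 (2 points).
  x = 13: rhs = 16, matching y values: 4, 19 (2 points).
  x = 14: rhs = 2, matching y values: 5, 18 (2 points).
  x = 15: rhs = 3, matching y values: 7, 16 (2 points).
  x = 16: rhs = 2, matching y values: 5, 18 (2 points).
  x = 17: rhs = 5, matching y values: none (0 points).
  x = 18: rhs = 18, matching y values: 8, 15 (2 points).
  x = 19: rhs = 1, matching y values: 1, 22 (2 points).
  x = 20: rhs = 6, matching y values: 11, 12 (2 points).
  x = 21: rhs = 16, matching y values: 4, 19 (2 points).
  x = 22: rhs = 14, matching y values: none (0 points).
Total affine count: 24.
Full point count |E(F_23)| = 24 + 1 = 25.
Hasse bound: |25 − (23+1)| = |1| = 1 ≤ 2√23 ≈ 9.5917 ✓.


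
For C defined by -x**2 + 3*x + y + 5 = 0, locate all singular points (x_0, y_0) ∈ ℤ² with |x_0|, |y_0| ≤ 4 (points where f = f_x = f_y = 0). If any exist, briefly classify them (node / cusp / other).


No singular points in the scanned grid; C is smooth there.

Compute partial derivatives:
  f_x = 3 - 2*x.
  f_y = 1.
f_y = 1 is a nonzero constant, so f_y never vanishes: no point (x, y) can satisfy f = f_x = f_y = 0. In particular no (x, y) ∈ {−4, ..., 4}² is singular; the curve is smooth.


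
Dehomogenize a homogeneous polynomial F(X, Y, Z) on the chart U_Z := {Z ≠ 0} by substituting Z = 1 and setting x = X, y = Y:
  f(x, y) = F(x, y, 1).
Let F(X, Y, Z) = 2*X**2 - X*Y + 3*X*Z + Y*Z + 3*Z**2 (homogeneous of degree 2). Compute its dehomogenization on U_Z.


f(x, y) = 2*x**2 - x*y + 3*x + y + 3

On U_Z we set Z = 1. Each monomial c·X^i·Y^j·Z^k in F becomes c·x^i·y^j·1^k = c·x^i·y^j.
Substituting Z = 1: F(X, Y, 1) = 2*x**2 - x*y + 3*x + y + 3.
Note: deg(f) ≤ deg(F) = 2; strict inequality happens when F is divisible by Z (lost terms).


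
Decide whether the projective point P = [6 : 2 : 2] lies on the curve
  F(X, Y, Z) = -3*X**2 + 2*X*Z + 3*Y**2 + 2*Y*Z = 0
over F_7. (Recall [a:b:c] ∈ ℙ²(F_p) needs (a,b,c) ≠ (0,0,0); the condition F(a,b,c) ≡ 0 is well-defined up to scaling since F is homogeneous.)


F(6,2,2) ≡ 6 (mod 7); P is NOT on the curve.

Evaluate F(6, 2, 2) term-by-term (mod 7).
  -3*X**2 ↦ -3·36·1·1 = -108
  2*X*Z ↦ 2·6·1·2 = 24
  3*Y**2 ↦ 3·1·4·1 = 12
  2*Y*Z ↦ 2·1·2·2 = 8
Sum: F(6, 2, 2) = (-108) + (24) + (12) + (8) = -64.
Reducing mod 7: -64 ≡ 6 (mod 7).
Since F(a, b, c) ≡ 6 ≠ 0 (mod 7), P does NOT lie on the curve.


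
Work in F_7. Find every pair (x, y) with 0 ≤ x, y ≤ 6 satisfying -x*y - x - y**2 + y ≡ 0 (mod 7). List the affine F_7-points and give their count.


Affine F_7-points: {(0, 0), (0, 1), (2, 3), (4, 2), (6, 4), (6, 5)}; count = 6.

For each of the 49 pairs (x, y) ∈ F_7², evaluate f(x, y) mod 7. Record the zeros.
  x = 0: [0↦0, 1↦0, 2↦5, 3↦1, 4↦2, 5↦1, 6↦5]  zeros at y ∈ {0, 1}
  x = 1: [0↦6, 1↦5, 2↦2, 3↦4, 4↦4, 5↦2, 6↦5]  zeros at y ∈ ∅
  x = 2: [0↦5, 1↦3, 2↦6, 3↦0, 4↦6, 5↦3, 6↦5]  zeros at y ∈ {3}
  x = 3: [0↦4, 1↦1, 2↦3, 3↦3, 4↦1, 5↦4, 6↦5]  zeros at y ∈ ∅
  x = 4: [0↦3, 1↦6, 2↦0, 3↦6, 4↦3, 5↦5, 6↦5]  zeros at y ∈ {2}
  x = 5: [0↦2, 1↦4, 2↦4, 3↦2, 4↦5, 5↦6, 6↦5]  zeros at y ∈ ∅
  x = 6: [0↦1, 1↦2, 2↦1, 3↦5, 4↦0, 5↦0, 6↦5]  zeros at y ∈ {4, 5}
Collecting zeros: affine points = {(0, 0), (0, 1), (2, 3), (4, 2), (6, 4), (6, 5)}.
Total count |C(F_7)_aff| = 6.


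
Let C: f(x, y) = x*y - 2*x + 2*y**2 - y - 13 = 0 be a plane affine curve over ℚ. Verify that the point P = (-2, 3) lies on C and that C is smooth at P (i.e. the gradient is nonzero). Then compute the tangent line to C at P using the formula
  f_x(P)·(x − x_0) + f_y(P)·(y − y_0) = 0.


Tangent line at P: x + 9*y - 25 = 0.

Step 1: f(-2, 3) = 0, so P lies on C.
Step 2: partial derivatives
  f_x(x, y) = y - 2, f_y(x, y) = x + 4*y - 1.
  f_x(P) = 1, f_y(P) = 9 (gradient nonzero, so P is smooth).
Step 3: tangent line at P: 1·(x − -2) + 9·(y − 3) = 0.
Expanding: x + 9*y - 25 = 0.


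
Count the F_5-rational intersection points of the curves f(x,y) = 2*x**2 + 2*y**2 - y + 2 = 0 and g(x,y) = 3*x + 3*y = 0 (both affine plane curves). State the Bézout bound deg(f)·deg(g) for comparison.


Common zeros: {(2, 3), (4, 1)}; count = 2; Bézout bound = 2.

deg(f) = 2, deg(g) = 1, so Bézout bound = 2.
Scan x ∈ F_5. For each x, list the y ∈ F_5 with f(x, y) ≡ 0 and those with g(x, y) ≡ 0 (mod 5); the common zeros in that column are the intersection.
  x = 0: f ≡ 0 at y ∈ {4}; g ≡ 0 at y ∈ {0}; common: ∅.
  x = 1: f ≡ 0 at y ∈ {1, 2}; g ≡ 0 at y ∈ {4}; common: ∅.
  x = 2: f ≡ 0 at y ∈ {0, 3}; g ≡ 0 at y ∈ {3}; common: {3}.
  x = 3: f ≡ 0 at y ∈ {0, 3}; g ≡ 0 at y ∈ {2}; common: ∅.
  x = 4: f ≡ 0 at y ∈ {1, 2}; g ≡ 0 at y ∈ {1}; common: {1}.
Collecting: common zeros = {(2, 3), (4, 1)}, so the count is 2.
Comparison with the Bézout bound: 2 ≤ 2 = deg(f)·deg(g), as expected for curves with no common component (the bound is attained).


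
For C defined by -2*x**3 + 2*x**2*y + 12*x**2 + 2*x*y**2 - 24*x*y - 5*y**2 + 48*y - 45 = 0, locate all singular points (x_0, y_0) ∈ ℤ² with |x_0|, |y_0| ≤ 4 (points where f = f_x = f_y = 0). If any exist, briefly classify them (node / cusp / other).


Singular points: {(3, 3)}; classification: cusp.

Compute partial derivatives:
  f_x = -6*x**2 + 4*x*y + 24*x + 2*y**2 - 24*y.
  f_y = 2*x**2 + 4*x*y - 24*x - 10*y + 48.
Scan x_0 ∈ {−4, ..., 4}. For each x_0, f_y(x_0, y) is a polynomial in y; find its integer roots y ∈ {−4, ..., 4}, then test f_x and f at those candidates.
  x = -4: f_y(-4, y) = 176 - 26*y; no integer root y with |y| ≤ 4.
  x = -3: f_y(-3, y) = 138 - 22*y; no integer root y with |y| ≤ 4.
  x = -2: f_y(-2, y) = 104 - 18*y; no integer root y with |y| ≤ 4.
  x = -1: f_y(-1, y) = 74 - 14*y; no integer root y with |y| ≤ 4.
  x = 0: f_y(0, y) = 48 - 10*y; no integer root y with |y| ≤ 4.
  x = 1: f_y(1, y) = 26 - 6*y; no integer root y with |y| ≤ 4.
  x = 2: f_y(2, y) = 8 - 2*y; vanishes at y ∈ {4}. (2, 4): f_x = -8 ≠ 0.
  x = 3: f_y(3, y) = 2*y - 6; vanishes at y ∈ {3}. (3, 3): f_x = 0, f = 0 — SINGULAR.
  x = 4: f_y(4, y) = 6*y - 16; no integer root y with |y| ≤ 4.
Only singular point on the grid: (3, 3).
Classify: substitute x = 3 + u, y = 3 + v and expand: f = -2*u**3 + 2*u**2*v + 2*u*v**2 + v**2.
No constant or linear terms (consistent with a singular point). Quadratic part: v**2. Cubic part: -2*u**3 + 2*u**2*v + 2*u*v**2.
The quadratic part v**2 is a perfect square, so there is a single (double) tangent line v = 0, i.e. y = 3. Restricting the cubic part to that line (v = 0) leaves -2*u**3 ≠ 0, so f is not divisible by v and the branch is v² ≈ 2*u**3 to lowest order — this is a cusp.
Classification: cusp.


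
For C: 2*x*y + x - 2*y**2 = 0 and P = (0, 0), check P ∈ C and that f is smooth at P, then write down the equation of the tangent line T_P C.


Tangent line at P: x = 0.

Step 1: f(0, 0) = 0, so P lies on C.
Step 2: partial derivatives
  f_x(x, y) = 2*y + 1, f_y(x, y) = 2*x - 4*y.
  f_x(P) = 1, f_y(P) = 0 (gradient nonzero, so P is smooth).
Step 3: tangent line at P: 1·(x − 0) + 0·(y − 0) = 0.
Expanding: x = 0.


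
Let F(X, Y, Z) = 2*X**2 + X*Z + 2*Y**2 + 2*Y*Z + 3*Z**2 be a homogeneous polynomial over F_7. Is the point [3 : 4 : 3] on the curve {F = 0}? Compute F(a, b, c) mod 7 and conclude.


F(3,4,3) ≡ 5 (mod 7); P is NOT on the curve.

Evaluate F(3, 4, 3) term-by-term (mod 7).
  2*X**2 ↦ 2·9·1·1 = 18
  X*Z ↦ 1·3·1·3 = 9
  2*Y**2 ↦ 2·1·16·1 = 32
  2*Y*Z ↦ 2·1·4·3 = 24
  3*Z**2 ↦ 3·1·1·9 = 27
Sum: F(3, 4, 3) = (18) + (9) + (32) + (24) + (27) = 110.
Reducing mod 7: 110 ≡ 5 (mod 7).
Since F(a, b, c) ≡ 5 ≠ 0 (mod 7), P does NOT lie on the curve.


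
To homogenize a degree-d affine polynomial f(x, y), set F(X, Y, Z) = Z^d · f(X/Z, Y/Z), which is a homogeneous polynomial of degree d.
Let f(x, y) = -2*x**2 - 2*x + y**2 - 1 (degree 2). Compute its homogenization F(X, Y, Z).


F(X, Y, Z) = -2*X**2 - 2*X*Z + Y**2 - Z**2

deg(f) = 2.
Substitute x = X/Z, y = Y/Z into f, then multiply by Z^2.
  monomial -2·x^2·y^0 ↦ -2·X^2·Y^0·Z^0.
  monomial -2·x^1·y^0 ↦ -2·X^1·Y^0·Z^1.
  monomial 1·x^0·y^2 ↦ 1·X^0·Y^2·Z^0.
  monomial -1·x^0·y^0 ↦ -1·X^0·Y^0·Z^2.
Collecting: F(X, Y, Z) = -2*X**2 - 2*X*Z + Y**2 - Z**2.


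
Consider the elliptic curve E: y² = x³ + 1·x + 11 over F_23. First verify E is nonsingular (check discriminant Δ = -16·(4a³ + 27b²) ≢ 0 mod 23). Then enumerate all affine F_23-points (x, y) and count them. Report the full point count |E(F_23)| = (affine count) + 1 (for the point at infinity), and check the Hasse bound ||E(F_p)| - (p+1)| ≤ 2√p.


Affine points = {(1, 6), (1, 17), (3, 8), (3, 15), (5, 7), (5, 16), (6, 7), (6, 16), (7, 4), (7, 19), (8, 5), (8, 18), (9, 6), (9, 17), (10, 3), (10, 20), (12, 7), (12, 16), (13, 6), (13, 17), (14, 3), (14, 20), (16, 11), (16, 12), (19, 9), (19, 14), (20, 2), (20, 21), (21, 1), (21, 22), (22, 3), (22, 20)}; affine count = 32; |E(F_23)| = 33.

Discriminant check: Δ ∝ 4a³ + 27b² = 4·1³ + 27·11² = 4·1 + 27·121 ≡ 5 (mod 23). Nonzero ⇒ E is nonsingular.
For each x ∈ F_23, compute rhs = x³ + 1·x + 11 mod 23, then count y ∈ F_23 with y² ≡ rhs.
  x = 0: rhs = 11, matching y values: none (0 points).
  x = 1: rhs = 13, matching y values: 6, 17 (2 points).
  x = 2: rhs = 21, matching y values: none (0 points).
  x = 3: rhs = 18, matching y values: 8, 15 (2 points).
  x = 4: rhs = 10, matching y values: none (0 points).
  x = 5: rhs = 3, matching y values: 7, 16 (2 points).
  x = 6: rhs = 3, matching y values: 7, 16 (2 points).
  x = 7: rhs = 16, matching y values: 4, 19 (2 points).
  x = 8: rhs = 2, matching y values: 5, 18 (2 points).
  x = 9: rhs = 13, matching y values: 6, 17 (2 points).
  x = 10: rhs = 9, matching y values: 3, 20 (2 points).
  x = 11: rhs = 19, matching y values: none (0 points).
  x = 12: rhs = 3, matching y values: 7, 16 (2 points).
  x = 13: rhs = 13, matching y values: 6, 17 (2 points).
  x = 14: rhs = 9, matching y values: 3, 20 (2 points).
  x = 15: rhs = 20, matching y values: none (0 points).
  x = 16: rhs = 6, matching y values: 11, 12 (2 points).
  x = 17: rhs = 19, matching y values: none (0 points).
  x = 18: rhs = 19, matching y values: none (0 points).
  x = 19: rhs = 12, matching y values: 9, 14 (2 points).
  x = 20: rhs = 4, matching y values: 2, 21 (2 points).
  x = 21: rhs = 1, matching y values: 1, 22 (2 points).
  x = 22: rhs = 9, matching y values: 3, 20 (2 points).
Total affine count: 32.
Full point count |E(F_23)| = 32 + 1 = 33.
Hasse bound: |33 − (23+1)| = |9| = 9 ≤ 2√23 ≈ 9.5917 ✓.


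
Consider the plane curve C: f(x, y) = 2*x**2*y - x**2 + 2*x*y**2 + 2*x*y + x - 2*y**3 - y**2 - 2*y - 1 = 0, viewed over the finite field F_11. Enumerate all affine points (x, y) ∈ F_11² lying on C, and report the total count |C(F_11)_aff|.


Affine F_11-points: {(0, 5), (1, 1), (1, 6), (1, 10), (2, 3), (3, 4), (3, 5), (3, 10), (4, 3), (5, 1), (6, 7), (9, 7), (10, 4)}; count = 13.

For each of the 121 pairs (x, y) ∈ F_11², evaluate f(x, y) mod 11. Record the zeros.
  x = 0: [0↦10, 1↦5, 2↦8, 3↦7, 4↦1, 5↦0, 6↦3, 7↦9, 8↦6, 9↦4, 10↦2]  zeros at y ∈ {5}
  x = 1: [0↦10, 1↦0, 2↦2, 3↦4, 4↦5, 5↦4, 6↦0, 7↦3, 8↦1, 9↦4, 10↦0]  zeros at y ∈ {1, 6, 10}
  x = 2: [0↦8, 1↦8, 2↦2, 3↦0, 4↦1, 5↦4, 6↦8, 7↦1, 8↦4, 9↦5, 10↦3]  zeros at y ∈ {3}
  x = 3: [0↦4, 1↦7, 2↦8, 3↦6, 4↦0, 5↦0, 6↦5, 7↦3, 8↦4, 9↦7, 10↦0]  zeros at y ∈ {4, 5, 10}
  x = 4: [0↦9, 1↦8, 2↦9, 3↦0, 4↦2, 5↦3, 6↦2, 7↦9, 8↦1, 9↦10, 10↦2]  zeros at y ∈ {3}
  x = 5: [0↦1, 1↦0, 2↦5, 3↦4, 4↦7, 5↦2, 6↦10, 7↦8, 8↦6, 9↦3, 10↦9]  zeros at y ∈ {1}
  x = 6: [0↦2, 1↦5, 2↦7, 3↦7, 4↦4, 5↦8, 6↦7, 7↦0, 8↦8, 9↦8, 10↦10]  zeros at y ∈ {7}
  x = 7: [0↦1, 1↦1, 2↦4, 3↦9, 4↦4, 5↦10, 6↦4, 7↦7, 8↦7, 9↦3, 10↦5]  zeros at y ∈ ∅
  x = 8: [0↦9, 1↦10, 2↦7, 3↦10, 4↦7, 5↦8, 6↦1, 7↦7, 8↦3, 9↦10, 10↦5]  zeros at y ∈ ∅
  x = 9: [0↦4, 1↦10, 2↦5, 3↦10, 4↦2, 5↦2, 6↦9, 7↦0, 8↦7, 9↦7, 10↦10]  zeros at y ∈ {7}
  x = 10: [0↦8, 1↦1, 2↦9, 3↦9, 4↦0, 5↦3, 6↦6, 7↦8, 8↦8, 9↦5, 10↦9]  zeros at y ∈ {4}
Collecting zeros: affine points = {(0, 5), (1, 1), (1, 6), (1, 10), (2, 3), (3, 4), (3, 5), (3, 10), (4, 3), (5, 1), (6, 7), (9, 7), (10, 4)}.
Total count |C(F_11)_aff| = 13.


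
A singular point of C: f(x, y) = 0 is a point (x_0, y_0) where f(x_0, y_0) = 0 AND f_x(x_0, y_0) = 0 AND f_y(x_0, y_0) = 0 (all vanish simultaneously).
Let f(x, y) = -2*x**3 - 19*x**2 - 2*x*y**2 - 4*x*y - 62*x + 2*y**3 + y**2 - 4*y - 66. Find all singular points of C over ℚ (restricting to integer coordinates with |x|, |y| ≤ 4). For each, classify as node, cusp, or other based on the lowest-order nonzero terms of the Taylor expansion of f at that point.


Singular points: {(-3, -1)}; classification: node.

Compute partial derivatives:
  f_x = -6*x**2 - 38*x - 2*y**2 - 4*y - 62.
  f_y = -4*x*y - 4*x + 6*y**2 + 2*y - 4.
Scan x_0 ∈ {−4, ..., 4}. For each x_0, f_y(x_0, y) is a polynomial in y; find its integer roots y ∈ {−4, ..., 4}, then test f_x and f at those candidates.
  x = -4: f_y(-4, y) = 6*y**2 + 18*y + 12; vanishes at y ∈ {-2, -1}. (-4, -2): f_x = -6 ≠ 0; (-4, -1): f_x = -4 ≠ 0.
  x = -3: f_y(-3, y) = 6*y**2 + 14*y + 8; vanishes at y ∈ {-1}. (-3, -1): f_x = 0, f = 0 — SINGULAR.
  x = -2: f_y(-2, y) = 6*y**2 + 10*y + 4; vanishes at y ∈ {-1}. (-2, -1): f_x = -8 ≠ 0.
  x = -1: f_y(-1, y) = 6*y**2 + 6*y; vanishes at y ∈ {-1, 0}. (-1, -1): f_x = -28 ≠ 0; (-1, 0): f_x = -30 ≠ 0.
  x = 0: f_y(0, y) = 6*y**2 + 2*y - 4; vanishes at y ∈ {-1}. (0, -1): f_x = -60 ≠ 0.
  x = 1: f_y(1, y) = 6*y**2 - 2*y - 8; vanishes at y ∈ {-1}. (1, -1): f_x = -104 ≠ 0.
  x = 2: f_y(2, y) = 6*y**2 - 6*y - 12; vanishes at y ∈ {-1, 2}. (2, -1): f_x = -160 ≠ 0; (2, 2): f_x = -178 ≠ 0.
  x = 3: f_y(3, y) = 6*y**2 - 10*y - 16; vanishes at y ∈ {-1}. (3, -1): f_x = -228 ≠ 0.
  x = 4: f_y(4, y) = 6*y**2 - 14*y - 20; vanishes at y ∈ {-1}. (4, -1): f_x = -308 ≠ 0.
Only singular point on the grid: (-3, -1).
Classify: substitute x = -3 + u, y = -1 + v and expand: f = -2*u**3 - u**2 - 2*u*v**2 + 2*v**3 + v**2.
No constant or linear terms (consistent with a singular point). Quadratic part: -u**2 + v**2. Cubic part: -2*u**3 - 2*u*v**2 + 2*v**3.
The quadratic part v**2 - u**2 = (v − u)(v + u) splits into two distinct linear factors, so there are two distinct tangent lines y − -1 = ±(x − -3) — this is a node (ordinary double point).
Classification: node.


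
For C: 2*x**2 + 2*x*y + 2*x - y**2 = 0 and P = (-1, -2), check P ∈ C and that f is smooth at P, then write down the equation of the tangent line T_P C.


Tangent line at P: -6*x + 2*y - 2 = 0.

Step 1: f(-1, -2) = 0, so P lies on C.
Step 2: partial derivatives
  f_x(x, y) = 4*x + 2*y + 2, f_y(x, y) = 2*x - 2*y.
  f_x(P) = -6, f_y(P) = 2 (gradient nonzero, so P is smooth).
Step 3: tangent line at P: -6·(x − -1) + 2·(y − -2) = 0.
Expanding: -6*x + 2*y - 2 = 0.


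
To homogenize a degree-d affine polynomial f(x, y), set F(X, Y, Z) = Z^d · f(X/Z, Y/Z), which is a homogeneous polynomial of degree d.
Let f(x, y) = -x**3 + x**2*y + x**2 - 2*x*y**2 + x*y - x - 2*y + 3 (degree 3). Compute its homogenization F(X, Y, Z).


F(X, Y, Z) = -X**3 + X**2*Y + X**2*Z - 2*X*Y**2 + X*Y*Z - X*Z**2 - 2*Y*Z**2 + 3*Z**3

deg(f) = 3.
Substitute x = X/Z, y = Y/Z into f, then multiply by Z^3.
  monomial -1·x^3·y^0 ↦ -1·X^3·Y^0·Z^0.
  monomial 1·x^2·y^1 ↦ 1·X^2·Y^1·Z^0.
  monomial 1·x^2·y^0 ↦ 1·X^2·Y^0·Z^1.
  monomial -2·x^1·y^2 ↦ -2·X^1·Y^2·Z^0.
  monomial 1·x^1·y^1 ↦ 1·X^1·Y^1·Z^1.
  monomial -1·x^1·y^0 ↦ -1·X^1·Y^0·Z^2.
  monomial -2·x^0·y^1 ↦ -2·X^0·Y^1·Z^2.
  monomial 3·x^0·y^0 ↦ 3·X^0·Y^0·Z^3.
Collecting: F(X, Y, Z) = -X**3 + X**2*Y + X**2*Z - 2*X*Y**2 + X*Y*Z - X*Z**2 - 2*Y*Z**2 + 3*Z**3.


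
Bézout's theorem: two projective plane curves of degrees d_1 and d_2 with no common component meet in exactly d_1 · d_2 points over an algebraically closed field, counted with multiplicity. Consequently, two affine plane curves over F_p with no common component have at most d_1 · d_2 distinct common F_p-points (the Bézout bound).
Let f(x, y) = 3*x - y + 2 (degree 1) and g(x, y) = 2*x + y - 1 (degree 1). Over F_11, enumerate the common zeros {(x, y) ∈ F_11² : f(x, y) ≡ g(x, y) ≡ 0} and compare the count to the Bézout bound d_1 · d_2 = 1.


Common zeros: {(2, 8)}; count = 1; Bézout bound = 1.

deg(f) = 1, deg(g) = 1, so Bézout bound = 1.
Scan x ∈ F_11. For each x, list the y ∈ F_11 with f(x, y) ≡ 0 and those with g(x, y) ≡ 0 (mod 11); the common zeros in that column are the intersection.
  x = 0: f ≡ 0 at y ∈ {2}; g ≡ 0 at y ∈ {1}; common: ∅.
  x = 1: f ≡ 0 at y ∈ {5}; g ≡ 0 at y ∈ {10}; common: ∅.
  x = 2: f ≡ 0 at y ∈ {8}; g ≡ 0 at y ∈ {8}; common: {8}.
  x = 3: f ≡ 0 at y ∈ {0}; g ≡ 0 at y ∈ {6}; common: ∅.
  x = 4: f ≡ 0 at y ∈ {3}; g ≡ 0 at y ∈ {4}; common: ∅.
  x = 5: f ≡ 0 at y ∈ {6}; g ≡ 0 at y ∈ {2}; common: ∅.
  x = 6: f ≡ 0 at y ∈ {9}; g ≡ 0 at y ∈ {0}; common: ∅.
  x = 7: f ≡ 0 at y ∈ {1}; g ≡ 0 at y ∈ {9}; common: ∅.
  x = 8: f ≡ 0 at y ∈ {4}; g ≡ 0 at y ∈ {7}; common: ∅.
  x = 9: f ≡ 0 at y ∈ {7}; g ≡ 0 at y ∈ {5}; common: ∅.
  x = 10: f ≡ 0 at y ∈ {10}; g ≡ 0 at y ∈ {3}; common: ∅.
Collecting: common zeros = {(2, 8)}, so the count is 1.
Comparison with the Bézout bound: 1 ≤ 1 = deg(f)·deg(g), as expected for curves with no common component (the bound is attained).


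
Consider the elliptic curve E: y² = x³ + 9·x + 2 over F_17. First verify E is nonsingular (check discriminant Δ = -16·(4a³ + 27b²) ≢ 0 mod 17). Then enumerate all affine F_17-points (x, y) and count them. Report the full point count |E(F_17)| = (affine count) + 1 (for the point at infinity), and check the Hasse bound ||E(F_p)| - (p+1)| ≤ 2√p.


Affine points = {(0, 6), (0, 11), (4, 0), (5, 6), (5, 11), (6, 0), (7, 0), (8, 5), (8, 12), (9, 8), (9, 9), (10, 2), (10, 15), (11, 2), (11, 15), (12, 6), (12, 11), (13, 2), (13, 15), (14, 4), (14, 13), (16, 3), (16, 14)}; affine count = 23; |E(F_17)| = 24.

Discriminant check: Δ ∝ 4a³ + 27b² = 4·9³ + 27·2² = 4·729 + 27·4 ≡ 15 (mod 17). Nonzero ⇒ E is nonsingular.
For each x ∈ F_17, compute rhs = x³ + 9·x + 2 mod 17, then count y ∈ F_17 with y² ≡ rhs.
  x = 0: rhs = 2, matching y values: 6, 11 (2 points).
  x = 1: rhs = 12, matching y values: none (0 points).
  x = 2: rhs = 11, matching y values: none (0 points).
  x = 3: rhs = 5, matching y values: none (0 points).
  x = 4: rhs = 0, matching y values: 0 (1 points).
  x = 5: rhs = 2, matching y values: 6, 11 (2 points).
  x = 6: rhs = 0, matching y values: 0 (1 points).
  x = 7: rhs = 0, matching y values: 0 (1 points).
  x = 8: rhs = 8, matching y values: 5, 12 (2 points).
  x = 9: rhs = 13, matching y values: 8, 9 (2 points).
  x = 10: rhs = 4, matching y values: 2, 15 (2 points).
  x = 11: rhs = 4, matching y values: 2, 15 (2 points).
  x = 12: rhs = 2, matching y values: 6, 11 (2 points).
  x = 13: rhs = 4, matching y values: 2, 15 (2 points).
  x = 14: rhs = 16, matching y values: 4, 13 (2 points).
  x = 15: rhs = 10, matching y values: none (0 points).
  x = 16: rhs = 9, matching y values: 3, 14 (2 points).
Total affine count: 23.
Full point count |E(F_17)| = 23 + 1 = 24.
Hasse bound: |24 − (17+1)| = |6| = 6 ≤ 2√17 ≈ 8.2462 ✓.


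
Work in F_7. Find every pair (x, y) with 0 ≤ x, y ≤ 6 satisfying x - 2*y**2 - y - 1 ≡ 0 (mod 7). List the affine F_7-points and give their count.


Affine F_7-points: {(0, 5), (1, 0), (1, 3), (2, 4), (2, 6), (4, 1), (4, 2)}; count = 7.

For each of the 49 pairs (x, y) ∈ F_7², evaluate f(x, y) mod 7. Record the zeros.
  x = 0: [0↦6, 1↦3, 2↦3, 3↦6, 4↦5, 5↦0, 6↦5]  zeros at y ∈ {5}
  x = 1: [0↦0, 1↦4, 2↦4, 3↦0, 4↦6, 5↦1, 6↦6]  zeros at y ∈ {0, 3}
  x = 2: [0↦1, 1↦5, 2↦5, 3↦1, 4↦0, 5↦2, 6↦0]  zeros at y ∈ {4, 6}
  x = 3: [0↦2, 1↦6, 2↦6, 3↦2, 4↦1, 5↦3, 6↦1]  zeros at y ∈ ∅
  x = 4: [0↦3, 1↦0, 2↦0, 3↦3, 4↦2, 5↦4, 6↦2]  zeros at y ∈ {1, 2}
  x = 5: [0↦4, 1↦1, 2↦1, 3↦4, 4↦3, 5↦5, 6↦3]  zeros at y ∈ ∅
  x = 6: [0↦5, 1↦2, 2↦2, 3↦5, 4↦4, 5↦6, 6↦4]  zeros at y ∈ ∅
Collecting zeros: affine points = {(0, 5), (1, 0), (1, 3), (2, 4), (2, 6), (4, 1), (4, 2)}.
Total count |C(F_7)_aff| = 7.


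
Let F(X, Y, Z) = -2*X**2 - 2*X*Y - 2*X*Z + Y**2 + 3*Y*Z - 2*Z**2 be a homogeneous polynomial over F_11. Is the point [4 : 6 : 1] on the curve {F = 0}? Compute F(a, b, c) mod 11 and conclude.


F(4,6,1) ≡ 8 (mod 11); P is NOT on the curve.

Evaluate F(4, 6, 1) term-by-term (mod 11).
  -2*X**2 ↦ -2·16·1·1 = -32
  -2*X*Y ↦ -2·4·6·1 = -48
  -2*X*Z ↦ -2·4·1·1 = -8
  Y**2 ↦ 1·1·36·1 = 36
  3*Y*Z ↦ 3·1·6·1 = 18
  -2*Z**2 ↦ -2·1·1·1 = -2
Sum: F(4, 6, 1) = (-32) + (-48) + (-8) + (36) + (18) + (-2) = -36.
Reducing mod 11: -36 ≡ 8 (mod 11).
Since F(a, b, c) ≡ 8 ≠ 0 (mod 11), P does NOT lie on the curve.


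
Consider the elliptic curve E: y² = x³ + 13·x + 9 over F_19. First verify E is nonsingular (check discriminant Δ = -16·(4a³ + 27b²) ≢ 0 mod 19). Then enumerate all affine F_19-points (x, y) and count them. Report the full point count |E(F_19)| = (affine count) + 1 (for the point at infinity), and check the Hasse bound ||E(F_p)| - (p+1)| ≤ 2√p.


Affine points = {(0, 3), (0, 16), (1, 2), (1, 17), (2, 9), (2, 10), (4, 7), (4, 12), (5, 3), (5, 16), (7, 5), (7, 14), (8, 6), (8, 13), (9, 0), (11, 1), (11, 18), (13, 0), (14, 3), (14, 16), (15, 8), (15, 11), (16, 0)}; affine count = 23; |E(F_19)| = 24.

Discriminant check: Δ ∝ 4a³ + 27b² = 4·13³ + 27·9² = 4·2197 + 27·81 ≡ 12 (mod 19). Nonzero ⇒ E is nonsingular.
For each x ∈ F_19, compute rhs = x³ + 13·x + 9 mod 19, then count y ∈ F_19 with y² ≡ rhs.
  x = 0: rhs = 9, matching y values: 3, 16 (2 points).
  x = 1: rhs = 4, matching y values: 2, 17 (2 points).
  x = 2: rhs = 5, matching y values: 9, 10 (2 points).
  x = 3: rhs = 18, matching y values: none (0 points).
  x = 4: rhs = 11, matching y values: 7, 12 (2 points).
  x = 5: rhs = 9, matching y values: 3, 16 (2 points).
  x = 6: rhs = 18, matching y values: none (0 points).
  x = 7: rhs = 6, matching y values: 5, 14 (2 points).
  x = 8: rhs = 17, matching y values: 6, 13 (2 points).
  x = 9: rhs = 0, matching y values: 0 (1 points).
  x = 10: rhs = 18, matching y values: none (0 points).
  x = 11: rhs = 1, matching y values: 1, 18 (2 points).
  x = 12: rhs = 12, matching y values: none (0 points).
  x = 13: rhs = 0, matching y values: 0 (1 points).
  x = 14: rhs = 9, matching y values: 3, 16 (2 points).
  x = 15: rhs = 7, matching y values: 8, 11 (2 points).
  x = 16: rhs = 0, matching y values: 0 (1 points).
  x = 17: rhs = 13, matching y values: none (0 points).
  x = 18: rhs = 14, matching y values: none (0 points).
Total affine count: 23.
Full point count |E(F_19)| = 23 + 1 = 24.
Hasse bound: |24 − (19+1)| = |4| = 4 ≤ 2√19 ≈ 8.7178 ✓.


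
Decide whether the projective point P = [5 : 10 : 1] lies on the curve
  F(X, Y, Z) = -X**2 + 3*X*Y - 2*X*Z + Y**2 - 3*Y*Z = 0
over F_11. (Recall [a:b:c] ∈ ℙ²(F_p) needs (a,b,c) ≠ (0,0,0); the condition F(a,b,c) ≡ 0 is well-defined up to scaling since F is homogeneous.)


F(5,10,1) ≡ 9 (mod 11); P is NOT on the curve.

Evaluate F(5, 10, 1) term-by-term (mod 11).
  -X**2 ↦ -1·25·1·1 = -25
  3*X*Y ↦ 3·5·10·1 = 150
  -2*X*Z ↦ -2·5·1·1 = -10
  Y**2 ↦ 1·1·100·1 = 100
  -3*Y*Z ↦ -3·1·10·1 = -30
Sum: F(5, 10, 1) = (-25) + (150) + (-10) + (100) + (-30) = 185.
Reducing mod 11: 185 ≡ 9 (mod 11).
Since F(a, b, c) ≡ 9 ≠ 0 (mod 11), P does NOT lie on the curve.


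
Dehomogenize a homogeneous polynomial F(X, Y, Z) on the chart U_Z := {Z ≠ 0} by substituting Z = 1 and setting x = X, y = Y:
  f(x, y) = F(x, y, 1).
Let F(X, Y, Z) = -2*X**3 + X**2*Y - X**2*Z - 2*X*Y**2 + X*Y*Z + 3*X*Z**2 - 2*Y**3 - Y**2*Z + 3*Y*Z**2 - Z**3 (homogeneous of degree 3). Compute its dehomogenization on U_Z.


f(x, y) = -2*x**3 + x**2*y - x**2 - 2*x*y**2 + x*y + 3*x - 2*y**3 - y**2 + 3*y - 1

On U_Z we set Z = 1. Each monomial c·X^i·Y^j·Z^k in F becomes c·x^i·y^j·1^k = c·x^i·y^j.
Substituting Z = 1: F(X, Y, 1) = -2*x**3 + x**2*y - x**2 - 2*x*y**2 + x*y + 3*x - 2*y**3 - y**2 + 3*y - 1.
Note: deg(f) ≤ deg(F) = 3; strict inequality happens when F is divisible by Z (lost terms).


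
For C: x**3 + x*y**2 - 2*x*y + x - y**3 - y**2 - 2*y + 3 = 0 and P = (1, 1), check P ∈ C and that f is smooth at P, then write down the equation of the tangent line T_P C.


Tangent line at P: 3*x - 7*y + 4 = 0.

Step 1: f(1, 1) = 0, so P lies on C.
Step 2: partial derivatives
  f_x(x, y) = 3*x**2 + y**2 - 2*y + 1, f_y(x, y) = 2*x*y - 2*x - 3*y**2 - 2*y - 2.
  f_x(P) = 3, f_y(P) = -7 (gradient nonzero, so P is smooth).
Step 3: tangent line at P: 3·(x − 1) + -7·(y − 1) = 0.
Expanding: 3*x - 7*y + 4 = 0.


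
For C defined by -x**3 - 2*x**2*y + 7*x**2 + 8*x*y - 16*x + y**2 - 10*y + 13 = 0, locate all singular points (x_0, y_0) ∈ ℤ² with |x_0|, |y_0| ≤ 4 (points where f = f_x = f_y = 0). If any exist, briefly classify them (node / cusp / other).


Singular points: {(2, 1)}; classification: node.

Compute partial derivatives:
  f_x = -3*x**2 - 4*x*y + 14*x + 8*y - 16.
  f_y = -2*x**2 + 8*x + 2*y - 10.
Scan x_0 ∈ {−4, ..., 4}. For each x_0, f_y(x_0, y) is a polynomial in y; find its integer roots y ∈ {−4, ..., 4}, then test f_x and f at those candidates.
  x = -4: f_y(-4, y) = 2*y - 74; no integer root y with |y| ≤ 4.
  x = -3: f_y(-3, y) = 2*y - 52; no integer root y with |y| ≤ 4.
  x = -2: f_y(-2, y) = 2*y - 34; no integer root y with |y| ≤ 4.
  x = -1: f_y(-1, y) = 2*y - 20; no integer root y with |y| ≤ 4.
  x = 0: f_y(0, y) = 2*y - 10; no integer root y with |y| ≤ 4.
  x = 1: f_y(1, y) = 2*y - 4; vanishes at y ∈ {2}. (1, 2): f_x = 3 ≠ 0.
  x = 2: f_y(2, y) = 2*y - 2; vanishes at y ∈ {1}. (2, 1): f_x = 0, f = 0 — SINGULAR.
  x = 3: f_y(3, y) = 2*y - 4; vanishes at y ∈ {2}. (3, 2): f_x = -9 ≠ 0.
  x = 4: f_y(4, y) = 2*y - 10; no integer root y with |y| ≤ 4.
Only singular point on the grid: (2, 1).
Classify: substitute x = 2 + u, y = 1 + v and expand: f = -u**3 - 2*u**2*v - u**2 + v**2.
No constant or linear terms (consistent with a singular point). Quadratic part: -u**2 + v**2. Cubic part: -u**3 - 2*u**2*v.
The quadratic part v**2 - u**2 = (v − u)(v + u) splits into two distinct linear factors, so there are two distinct tangent lines y − 1 = ±(x − 2) — this is a node (ordinary double point).
Classification: node.


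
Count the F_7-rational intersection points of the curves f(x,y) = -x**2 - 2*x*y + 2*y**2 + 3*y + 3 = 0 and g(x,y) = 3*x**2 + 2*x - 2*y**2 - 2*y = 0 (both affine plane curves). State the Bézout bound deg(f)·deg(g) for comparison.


Common zeros: {(3, 4)}; count = 1; Bézout bound = 4.

deg(f) = 2, deg(g) = 2, so Bézout bound = 4.
Scan x ∈ F_7. For each x, list the y ∈ F_7 with f(x, y) ≡ 0 and those with g(x, y) ≡ 0 (mod 7); the common zeros in that column are the intersection.
  x = 0: f ≡ 0 at y ∈ ∅; g ≡ 0 at y ∈ {0, 6}; common: ∅.
  x = 1: f ≡ 0 at y ∈ ∅; g ≡ 0 at y ∈ {2, 4}; common: ∅.
  x = 2: f ≡ 0 at y ∈ {1, 3}; g ≡ 0 at y ∈ ∅; common: ∅.
  x = 3: f ≡ 0 at y ∈ {1, 4}; g ≡ 0 at y ∈ {2, 4}; common: {4}.
  x = 4: f ≡ 0 at y ∈ ∅; g ≡ 0 at y ∈ {0, 6}; common: ∅.
  x = 5: f ≡ 0 at y ∈ {2, 5}; g ≡ 0 at y ∈ ∅; common: ∅.
  x = 6: f ≡ 0 at y ∈ {3, 5}; g ≡ 0 at y ∈ ∅; common: ∅.
Collecting: common zeros = {(3, 4)}, so the count is 1.
Comparison with the Bézout bound: 1 ≤ 4 = deg(f)·deg(g), as expected for curves with no common component (the affine F_7-count falls short of the bound because intersections may lie at infinity, over extension fields, or carry multiplicity).
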